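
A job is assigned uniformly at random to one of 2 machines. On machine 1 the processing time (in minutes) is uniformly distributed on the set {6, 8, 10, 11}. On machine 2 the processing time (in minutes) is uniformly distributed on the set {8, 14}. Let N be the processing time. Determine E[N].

E[N | machine 1] = (6+8+10+11)/4 = 35/4.
E[N | machine 2] = (8+14)/2 = 11.
By the law of total expectation,
E[N] = (1/2)·(35/4) + (1/2)·(11) = 79/8.

79/8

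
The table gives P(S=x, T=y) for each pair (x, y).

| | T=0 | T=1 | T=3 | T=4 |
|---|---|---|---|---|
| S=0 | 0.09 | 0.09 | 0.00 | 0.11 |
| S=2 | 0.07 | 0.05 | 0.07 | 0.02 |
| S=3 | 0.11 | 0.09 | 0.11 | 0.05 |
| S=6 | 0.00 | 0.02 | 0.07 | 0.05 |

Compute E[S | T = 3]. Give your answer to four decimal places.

P(T = 3) = 0.25.
Σ S·P over the event = 2·(0.07) + 3·(0.11) + 6·(0.07) = 0.89.
E[S | T = 3] = (0.89) / (0.25) = 3.5600.

3.5600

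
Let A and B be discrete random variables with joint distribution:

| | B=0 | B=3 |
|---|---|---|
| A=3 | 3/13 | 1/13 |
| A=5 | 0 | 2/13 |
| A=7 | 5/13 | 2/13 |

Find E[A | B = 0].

P(B = 0) = 8/13.
Σ A·P over the event = 3·(3/13) + 7·(5/13) = 44/13.
E[A | B = 0] = (44/13) / (8/13) = 11/2.

11/2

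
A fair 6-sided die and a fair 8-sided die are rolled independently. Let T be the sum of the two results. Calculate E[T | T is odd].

8

P(T is odd) = 1/2.
Σ over the event: 3·1/24 + 5·1/12 + 7·1/8 + 9·1/8 + 11·1/12 + 13·1/24 = 4.
E[T | T is odd] = (4) / (1/2) = 8.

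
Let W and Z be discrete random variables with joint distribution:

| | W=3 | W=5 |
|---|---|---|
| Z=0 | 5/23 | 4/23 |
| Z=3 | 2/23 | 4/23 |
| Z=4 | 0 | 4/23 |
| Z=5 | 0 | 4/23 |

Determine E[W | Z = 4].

5

P(Z = 4) = 4/23.
Σ W·P over the event = 5·(4/23) = 20/23.
E[W | Z = 4] = (20/23) / (4/23) = 5.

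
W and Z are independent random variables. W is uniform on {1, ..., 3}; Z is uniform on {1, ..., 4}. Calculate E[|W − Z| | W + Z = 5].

5/3

Outcomes with W + Z = 5: (1,4), (2,3), (3,2), each with probability 1/12.
E[|W − Z| | W + Z = 5] = (3 + 1 + 1) / 3 = 5/3.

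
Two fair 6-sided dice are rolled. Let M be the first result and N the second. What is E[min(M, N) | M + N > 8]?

43/10

Outcomes with M + N > 8: (3,6), (4,5), (4,6), (5,4), (5,5), (5,6), (6,3), (6,4), (6,5), (6,6), each with probability 1/36.
E[min(M, N) | M + N > 8] = (3 + 4 + 4 + 4 + 5 + 5 + 3 + 4 + 5 + 6) / 10 = 43/10.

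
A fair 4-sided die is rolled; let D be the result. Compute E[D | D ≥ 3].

Given D ≥ 3, D is equally likely to be any of {3, 4}.
E[D | D ≥ 3] = (3 + 4) / 2 = 7/2.

7/2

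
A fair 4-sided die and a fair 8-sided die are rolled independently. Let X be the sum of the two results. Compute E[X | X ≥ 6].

P(X ≥ 6) = 11/16.
Σ over the event: 6·1/8 + 7·1/8 + 8·1/8 + 9·1/8 + 10·3/32 + 11·1/16 + 12·1/32 = 23/4.
E[X | X ≥ 6] = (23/4) / (11/16) = 92/11.

92/11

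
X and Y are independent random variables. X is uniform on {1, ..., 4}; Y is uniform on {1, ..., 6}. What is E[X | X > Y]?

10/3

Outcomes with X > Y: (2,1), (3,1), (3,2), (4,1), (4,2), (4,3), each with probability 1/24.
E[X | X > Y] = (2 + 3 + 3 + 4 + 4 + 4) / 6 = 10/3.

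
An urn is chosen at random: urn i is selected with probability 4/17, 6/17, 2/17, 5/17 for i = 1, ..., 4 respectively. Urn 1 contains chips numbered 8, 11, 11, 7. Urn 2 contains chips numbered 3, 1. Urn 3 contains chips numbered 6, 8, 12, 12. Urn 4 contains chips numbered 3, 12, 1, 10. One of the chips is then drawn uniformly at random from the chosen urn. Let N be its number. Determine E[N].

201/34

E[N | urn 1] = (8+11+11+7)/4 = 37/4.
E[N | urn 2] = (3+1)/2 = 2.
E[N | urn 3] = (6+8+12+12)/4 = 19/2.
E[N | urn 4] = (3+12+1+10)/4 = 13/2.
E[N] = (4/17)·(37/4) + (6/17)·(2) + (2/17)·(19/2) + (5/17)·(13/2) = 201/34.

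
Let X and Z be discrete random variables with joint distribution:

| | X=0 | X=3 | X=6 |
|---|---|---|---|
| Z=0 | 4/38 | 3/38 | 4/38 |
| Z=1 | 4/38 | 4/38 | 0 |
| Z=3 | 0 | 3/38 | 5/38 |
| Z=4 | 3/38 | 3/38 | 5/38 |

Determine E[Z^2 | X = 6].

125/14

P(X = 6) = 7/19.
Summing Z^2·P(X=x,Z=y) over the conditioning event gives 125/38.
E[Z^2 | X = 6] = (125/38) / (7/19) = 125/14.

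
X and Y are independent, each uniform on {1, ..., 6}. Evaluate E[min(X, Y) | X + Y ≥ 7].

23/7

P(X + Y ≥ 7) = 7/12.
Summing min(X,Y)·P(x,y) over outcomes with X + Y ≥ 7 gives 23/12.
E[min(X, Y) | X + Y ≥ 7] = (23/12) / (7/12) = 23/7.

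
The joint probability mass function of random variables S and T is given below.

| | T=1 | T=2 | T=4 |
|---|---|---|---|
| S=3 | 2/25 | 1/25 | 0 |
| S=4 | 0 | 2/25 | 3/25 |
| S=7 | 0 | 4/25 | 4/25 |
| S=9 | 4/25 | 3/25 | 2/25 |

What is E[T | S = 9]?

2

P(S = 9) = 9/25.
Σ T·P over the event = 1·(4/25) + 2·(3/25) + 4·(2/25) = 18/25.
E[T | S = 9] = (18/25) / (9/25) = 2.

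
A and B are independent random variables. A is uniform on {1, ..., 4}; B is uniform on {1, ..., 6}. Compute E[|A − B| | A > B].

5/3

P(A > B) = 1/4.
Summing |A−B|·P(x,y) over outcomes with A > B gives 5/12.
E[|A − B| | A > B] = (5/12) / (1/4) = 5/3.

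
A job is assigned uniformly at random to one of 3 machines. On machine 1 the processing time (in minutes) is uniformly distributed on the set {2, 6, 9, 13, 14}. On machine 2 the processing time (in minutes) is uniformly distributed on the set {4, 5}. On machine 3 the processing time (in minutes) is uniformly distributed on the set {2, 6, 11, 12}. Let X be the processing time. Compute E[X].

E[X | machine 1] = (2+6+9+13+14)/5 = 44/5.
E[X | machine 2] = (4+5)/2 = 9/2.
E[X | machine 3] = (2+6+11+12)/4 = 31/4.
By the law of total expectation,
E[X] = (1/3)·(44/5) + (1/3)·(9/2) + (1/3)·(31/4) = 421/60.

421/60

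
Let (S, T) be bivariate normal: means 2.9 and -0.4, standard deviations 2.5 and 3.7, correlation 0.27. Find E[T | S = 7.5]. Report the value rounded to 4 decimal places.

For a bivariate normal, E[T | S=x] = μ_T + ρ·(σ_T/σ_S)·(x − μ_S).
E[T | S=7.5] = -0.4 + (0.27)·(3.7/2.5)·(7.5 − (2.9)) = -0.4 + (0.3996)·(4.6) = 1.4382.

1.4382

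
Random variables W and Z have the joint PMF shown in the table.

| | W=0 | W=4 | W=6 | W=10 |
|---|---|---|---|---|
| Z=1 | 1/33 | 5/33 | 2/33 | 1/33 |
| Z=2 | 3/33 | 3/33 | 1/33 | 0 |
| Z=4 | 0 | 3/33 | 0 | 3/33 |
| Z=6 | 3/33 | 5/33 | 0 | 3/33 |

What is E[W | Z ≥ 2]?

P(Z ≥ 2) = 8/11.
Summing W·P(W=x,Z=y) over the conditioning event gives 10/3.
E[W | Z ≥ 2] = (10/3) / (8/11) = 55/12.

55/12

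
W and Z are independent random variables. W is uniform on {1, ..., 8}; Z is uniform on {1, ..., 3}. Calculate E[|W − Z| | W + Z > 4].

P(W + Z > 4) = 3/4.
Summing |W−Z|·P(x,y) over outcomes with W + Z > 4 gives 31/12.
E[|W − Z| | W + Z > 4] = (31/12) / (3/4) = 31/9.

31/9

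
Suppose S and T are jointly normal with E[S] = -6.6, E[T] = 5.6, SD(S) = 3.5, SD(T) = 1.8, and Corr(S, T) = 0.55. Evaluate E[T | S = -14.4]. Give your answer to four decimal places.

3.3937

The regression of T on S has slope ρ·σ_T/σ_S and passes through (μ_S, μ_T).
E[T | S=-14.4] = 5.6 + (0.55)·(1.8/3.5)·(-14.4 − (-6.6)) = 5.6 + (0.28286)·(-7.8) = 3.3937.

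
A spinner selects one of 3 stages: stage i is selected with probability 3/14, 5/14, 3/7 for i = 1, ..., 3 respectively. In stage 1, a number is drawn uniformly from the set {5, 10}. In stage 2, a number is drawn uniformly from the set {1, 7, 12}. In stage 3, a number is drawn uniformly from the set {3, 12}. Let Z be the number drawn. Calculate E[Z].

605/84

E[Z | stage 1] = (5+10)/2 = 15/2.
E[Z | stage 2] = (1+7+12)/3 = 20/3.
E[Z | stage 3] = (3+12)/2 = 15/2.
E[Z] = (3/14)·(15/2) + (5/14)·(20/3) + (3/7)·(15/2) = 605/84.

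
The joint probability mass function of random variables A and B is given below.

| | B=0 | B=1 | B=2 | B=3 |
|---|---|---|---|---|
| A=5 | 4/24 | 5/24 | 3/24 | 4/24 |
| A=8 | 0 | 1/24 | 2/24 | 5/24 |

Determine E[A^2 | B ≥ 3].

140/3

P(B ≥ 3) = 3/8.
Σ A^2·P over the event = 25·(4/24) + 64·(5/24) = 35/2.
E[A^2 | B ≥ 3] = (35/2) / (3/8) = 140/3.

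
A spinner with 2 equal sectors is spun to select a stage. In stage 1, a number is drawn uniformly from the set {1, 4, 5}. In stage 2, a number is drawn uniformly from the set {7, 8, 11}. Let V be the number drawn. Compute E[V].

6

E[V | stage 1] = (1+4+5)/3 = 10/3.
E[V | stage 2] = (7+8+11)/3 = 26/3.
By the law of total expectation,
E[V] = (1/2)·(10/3) + (1/2)·(26/3) = 6.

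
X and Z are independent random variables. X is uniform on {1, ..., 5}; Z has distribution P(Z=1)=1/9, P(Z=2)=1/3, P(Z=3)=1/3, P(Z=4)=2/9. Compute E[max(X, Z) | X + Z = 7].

P(X + Z = 7) = 8/45.
Summing max(X,Z)·P(x,y) over outcomes with X + Z = 7 gives 7/9.
E[max(X, Z) | X + Z = 7] = (7/9) / (8/45) = 35/8.

35/8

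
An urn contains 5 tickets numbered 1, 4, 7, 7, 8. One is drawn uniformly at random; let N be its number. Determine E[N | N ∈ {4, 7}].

6

P(N ∈ {4, 7}) = 3/5.
Σ over the event: 4·1/5 + 7·2/5 = 18/5.
E[N | N ∈ {4, 7}] = (18/5) / (3/5) = 6.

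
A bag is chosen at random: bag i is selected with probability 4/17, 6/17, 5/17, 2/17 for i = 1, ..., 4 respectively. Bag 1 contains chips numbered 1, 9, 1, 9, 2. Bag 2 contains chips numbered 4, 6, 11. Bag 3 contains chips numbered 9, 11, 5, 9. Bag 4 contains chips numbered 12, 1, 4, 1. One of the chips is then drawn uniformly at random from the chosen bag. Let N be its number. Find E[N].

E[N | bag 1] = (1+9+1+9+2)/5 = 22/5.
E[N | bag 2] = (4+6+11)/3 = 7.
E[N | bag 3] = (9+11+5+9)/4 = 17/2.
E[N | bag 4] = (12+1+4+1)/4 = 9/2.
E[N] = (4/17)·(22/5) + (6/17)·(7) + (5/17)·(17/2) + (2/17)·(9/2) = 1111/170.

1111/170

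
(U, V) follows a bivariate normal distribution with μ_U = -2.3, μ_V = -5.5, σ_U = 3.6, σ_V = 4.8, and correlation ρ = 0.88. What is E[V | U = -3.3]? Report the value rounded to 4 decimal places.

The regression of V on U has slope ρ·σ_V/σ_U and passes through (μ_U, μ_V).
E[V | U=-3.3] = -5.5 + (0.88)·(4.8/3.6)·(-3.3 − (-2.3)) = -5.5 + (1.1733)·(-1) = -6.6733.

-6.6733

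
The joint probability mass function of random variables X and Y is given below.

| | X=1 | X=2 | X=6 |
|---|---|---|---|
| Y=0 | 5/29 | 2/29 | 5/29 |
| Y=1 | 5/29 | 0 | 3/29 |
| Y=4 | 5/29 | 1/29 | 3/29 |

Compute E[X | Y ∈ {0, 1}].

P(Y ∈ {0, 1}) = 20/29.
Σ X·P over the event = 1·(5/29) + 1·(5/29) + 2·(2/29) + 6·(5/29) + 6·(3/29) = 62/29.
E[X | Y ∈ {0, 1}] = (62/29) / (20/29) = 31/10.

31/10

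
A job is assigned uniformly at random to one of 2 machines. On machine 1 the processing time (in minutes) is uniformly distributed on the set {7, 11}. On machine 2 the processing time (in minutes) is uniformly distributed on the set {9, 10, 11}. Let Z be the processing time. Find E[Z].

E[Z | machine 1] = (7+11)/2 = 9.
E[Z | machine 2] = (9+10+11)/3 = 10.
E[Z] = (1/2)·(9) + (1/2)·(10) = 19/2.

19/2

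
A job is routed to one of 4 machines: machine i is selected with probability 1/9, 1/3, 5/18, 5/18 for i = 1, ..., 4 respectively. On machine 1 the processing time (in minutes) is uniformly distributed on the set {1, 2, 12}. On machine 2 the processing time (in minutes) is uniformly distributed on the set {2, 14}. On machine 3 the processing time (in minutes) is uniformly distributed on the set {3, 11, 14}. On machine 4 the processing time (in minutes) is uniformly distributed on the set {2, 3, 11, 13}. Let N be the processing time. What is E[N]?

1691/216

E[N | machine 1] = (1+2+12)/3 = 5.
E[N | machine 2] = (2+14)/2 = 8.
E[N | machine 3] = (3+11+14)/3 = 28/3.
E[N | machine 4] = (2+3+11+13)/4 = 29/4.
E[N] = (1/9)·(5) + (1/3)·(8) + (5/18)·(28/3) + (5/18)·(29/4) = 1691/216.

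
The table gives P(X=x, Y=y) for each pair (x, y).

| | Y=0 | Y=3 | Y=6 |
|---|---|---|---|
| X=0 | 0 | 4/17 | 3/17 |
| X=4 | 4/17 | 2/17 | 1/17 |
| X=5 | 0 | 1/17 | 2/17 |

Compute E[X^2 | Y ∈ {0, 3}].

11

P(Y ∈ {0, 3}) = 11/17.
Σ X^2·P over the event = 0·(4/17) + 16·(4/17) + 16·(2/17) + 25·(1/17) = 121/17.
E[X^2 | Y ∈ {0, 3}] = (121/17) / (11/17) = 11.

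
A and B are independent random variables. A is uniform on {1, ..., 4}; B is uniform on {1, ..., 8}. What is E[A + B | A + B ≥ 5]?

102/13

P(A + B ≥ 5) = 13/16.
Summing (A+B)·P(x,y) over outcomes with A + B ≥ 5 gives 51/8.
E[A + B | A + B ≥ 5] = (51/8) / (13/16) = 102/13.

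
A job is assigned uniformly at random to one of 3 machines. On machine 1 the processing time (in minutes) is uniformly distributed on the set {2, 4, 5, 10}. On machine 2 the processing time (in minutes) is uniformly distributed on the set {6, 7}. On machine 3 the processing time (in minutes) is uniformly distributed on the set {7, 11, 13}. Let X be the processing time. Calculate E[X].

E[X | machine 1] = (2+4+5+10)/4 = 21/4.
E[X | machine 2] = (6+7)/2 = 13/2.
E[X | machine 3] = (7+11+13)/3 = 31/3.
By the law of total expectation,
E[X] = (1/3)·(21/4) + (1/3)·(13/2) + (1/3)·(31/3) = 265/36.

265/36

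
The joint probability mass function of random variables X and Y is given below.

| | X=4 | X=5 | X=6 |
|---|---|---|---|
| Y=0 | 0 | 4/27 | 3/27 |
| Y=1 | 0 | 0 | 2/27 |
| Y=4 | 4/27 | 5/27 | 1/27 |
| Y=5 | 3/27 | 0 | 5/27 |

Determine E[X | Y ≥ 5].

P(Y ≥ 5) = 8/27.
Σ X·P over the event = 4·(3/27) + 6·(5/27) = 14/9.
E[X | Y ≥ 5] = (14/9) / (8/27) = 21/4.

21/4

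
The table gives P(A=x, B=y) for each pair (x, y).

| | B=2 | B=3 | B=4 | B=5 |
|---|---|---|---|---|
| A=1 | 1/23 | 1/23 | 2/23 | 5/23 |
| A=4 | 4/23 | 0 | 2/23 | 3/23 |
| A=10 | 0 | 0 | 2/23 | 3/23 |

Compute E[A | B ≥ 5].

47/11

P(B ≥ 5) = 11/23.
Summing A·P(A=x,B=y) over the conditioning event gives 47/23.
E[A | B ≥ 5] = (47/23) / (11/23) = 47/11.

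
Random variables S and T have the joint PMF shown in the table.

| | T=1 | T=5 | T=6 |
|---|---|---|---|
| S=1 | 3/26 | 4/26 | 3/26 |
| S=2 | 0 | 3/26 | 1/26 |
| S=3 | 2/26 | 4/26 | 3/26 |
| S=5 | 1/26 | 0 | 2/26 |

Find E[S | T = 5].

P(T = 5) = 11/26.
Σ S·P over the event = 1·(4/26) + 2·(3/26) + 3·(4/26) = 11/13.
E[S | T = 5] = (11/13) / (11/26) = 2.

2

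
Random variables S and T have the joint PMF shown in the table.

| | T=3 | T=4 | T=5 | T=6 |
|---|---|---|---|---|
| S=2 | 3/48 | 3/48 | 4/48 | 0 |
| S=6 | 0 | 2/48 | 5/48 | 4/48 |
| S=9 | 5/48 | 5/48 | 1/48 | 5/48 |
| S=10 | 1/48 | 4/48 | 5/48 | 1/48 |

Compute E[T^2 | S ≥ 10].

P(S ≥ 10) = 11/48.
Σ T^2·P over the event = 9·(1/48) + 16·(4/48) + 25·(5/48) + 36·(1/48) = 39/8.
E[T^2 | S ≥ 10] = (39/8) / (11/48) = 234/11.

234/11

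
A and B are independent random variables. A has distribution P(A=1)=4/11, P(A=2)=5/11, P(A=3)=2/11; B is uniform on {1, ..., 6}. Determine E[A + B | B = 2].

42/11

P(B = 2) = 1/6.
Summing (A+B)·P(x,y) over outcomes with B = 2 gives 7/11.
E[A + B | B = 2] = (7/11) / (1/6) = 42/11.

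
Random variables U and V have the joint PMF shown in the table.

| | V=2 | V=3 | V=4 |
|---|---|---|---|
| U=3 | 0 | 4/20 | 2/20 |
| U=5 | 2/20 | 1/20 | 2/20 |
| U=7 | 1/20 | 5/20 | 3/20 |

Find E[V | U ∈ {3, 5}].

35/11

P(U ∈ {3, 5}) = 11/20.
Σ V·P over the event = 3·(4/20) + 4·(2/20) + 2·(2/20) + 3·(1/20) + 4·(2/20) = 7/4.
E[V | U ∈ {3, 5}] = (7/4) / (11/20) = 35/11.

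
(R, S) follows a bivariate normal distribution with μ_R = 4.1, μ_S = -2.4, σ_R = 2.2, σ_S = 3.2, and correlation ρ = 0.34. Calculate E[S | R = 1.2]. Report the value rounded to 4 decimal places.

E[S | R=x] = μ_S + ρ(σ_S/σ_R)(x − μ_R) for jointly normal variables.
E[S | R=1.2] = -2.4 + (0.34)·(3.2/2.2)·(1.2 − (4.1)) = -2.4 + (0.49455)·(-2.9) = -3.8342.

-3.8342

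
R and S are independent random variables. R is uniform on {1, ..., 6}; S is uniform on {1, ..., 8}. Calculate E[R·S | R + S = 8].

77/6

Outcomes with R + S = 8: (1,7), (2,6), (3,5), (4,4), (5,3), (6,2), each with probability 1/48.
E[R·S | R + S = 8] = (7 + 12 + 15 + 16 + 15 + 12) / 6 = 77/6.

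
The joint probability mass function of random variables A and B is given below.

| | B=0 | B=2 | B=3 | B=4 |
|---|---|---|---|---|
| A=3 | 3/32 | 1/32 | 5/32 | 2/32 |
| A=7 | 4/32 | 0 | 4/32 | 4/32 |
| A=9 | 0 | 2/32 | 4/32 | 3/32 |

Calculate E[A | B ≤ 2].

P(B ≤ 2) = 5/16.
Summing A·P(A=x,B=y) over the conditioning event gives 29/16.
E[A | B ≤ 2] = (29/16) / (5/16) = 29/5.

29/5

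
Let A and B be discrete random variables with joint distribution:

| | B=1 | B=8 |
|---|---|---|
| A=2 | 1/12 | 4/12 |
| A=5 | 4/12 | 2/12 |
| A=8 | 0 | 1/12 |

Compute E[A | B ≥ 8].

26/7

P(B ≥ 8) = 7/12.
Σ A·P over the event = 2·(4/12) + 5·(2/12) + 8·(1/12) = 13/6.
E[A | B ≥ 8] = (13/6) / (7/12) = 26/7.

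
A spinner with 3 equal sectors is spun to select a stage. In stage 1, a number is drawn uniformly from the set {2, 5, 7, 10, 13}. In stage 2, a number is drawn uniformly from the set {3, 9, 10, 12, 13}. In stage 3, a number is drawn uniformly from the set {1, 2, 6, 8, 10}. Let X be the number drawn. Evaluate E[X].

37/5

E[X | stage 1] = (2+5+7+10+13)/5 = 37/5.
E[X | stage 2] = (3+9+10+12+13)/5 = 47/5.
E[X | stage 3] = (1+2+6+8+10)/5 = 27/5.
E[X] = (1/3)·(37/5) + (1/3)·(47/5) + (1/3)·(27/5) = 37/5.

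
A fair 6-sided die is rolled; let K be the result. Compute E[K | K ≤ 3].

2

Given K ≤ 3, K is equally likely to be any of {1, 2, 3}.
E[K | K ≤ 3] = (1 + 2 + 3) / 3 = 2.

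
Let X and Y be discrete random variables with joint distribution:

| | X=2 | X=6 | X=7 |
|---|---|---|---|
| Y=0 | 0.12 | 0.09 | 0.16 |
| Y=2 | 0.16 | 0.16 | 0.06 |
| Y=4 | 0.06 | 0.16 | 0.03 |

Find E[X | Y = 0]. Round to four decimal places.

P(Y = 0) = 0.37.
Σ X·P over the event = 2·(0.12) + 6·(0.09) + 7·(0.16) = 1.90.
E[X | Y = 0] = (1.90) / (0.37) = 5.1351.

5.1351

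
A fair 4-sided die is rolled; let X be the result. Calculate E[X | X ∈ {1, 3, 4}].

P(X ∈ {1, 3, 4}) = 3/4.
Σ over the event: 1·1/4 + 3·1/4 + 4·1/4 = 2.
E[X | X ∈ {1, 3, 4}] = (2) / (3/4) = 8/3.

8/3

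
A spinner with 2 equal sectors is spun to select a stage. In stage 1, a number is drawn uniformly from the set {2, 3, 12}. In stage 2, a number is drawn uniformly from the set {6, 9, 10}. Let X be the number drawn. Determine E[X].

E[X | stage 1] = (2+3+12)/3 = 17/3.
E[X | stage 2] = (6+9+10)/3 = 25/3.
E[X] = (1/2)·(17/3) + (1/2)·(25/3) = 7.

7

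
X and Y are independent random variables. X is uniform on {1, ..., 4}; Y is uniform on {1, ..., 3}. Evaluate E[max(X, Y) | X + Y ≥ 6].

Outcomes with X + Y ≥ 6: (3,3), (4,2), (4,3), each with probability 1/12.
E[max(X, Y) | X + Y ≥ 6] = (3 + 4 + 4) / 3 = 11/3.

11/3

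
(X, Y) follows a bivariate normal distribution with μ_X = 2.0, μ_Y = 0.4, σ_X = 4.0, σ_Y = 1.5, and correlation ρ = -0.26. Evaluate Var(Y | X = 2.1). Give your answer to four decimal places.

For a bivariate normal, Var(Y | X=x) = σ_Y²(1 − ρ²).
Var(Y | X=2.1) = (1.5)²·(1 − (-0.26)²) = 2.25·0.9324 = 2.0979.

2.0979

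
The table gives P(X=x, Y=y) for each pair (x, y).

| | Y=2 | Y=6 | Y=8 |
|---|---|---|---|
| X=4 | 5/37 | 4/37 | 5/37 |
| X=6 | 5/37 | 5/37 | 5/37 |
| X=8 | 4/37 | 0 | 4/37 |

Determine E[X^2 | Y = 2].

258/7

P(Y = 2) = 14/37.
Σ X^2·P over the event = 16·(5/37) + 36·(5/37) + 64·(4/37) = 516/37.
E[X^2 | Y = 2] = (516/37) / (14/37) = 258/7.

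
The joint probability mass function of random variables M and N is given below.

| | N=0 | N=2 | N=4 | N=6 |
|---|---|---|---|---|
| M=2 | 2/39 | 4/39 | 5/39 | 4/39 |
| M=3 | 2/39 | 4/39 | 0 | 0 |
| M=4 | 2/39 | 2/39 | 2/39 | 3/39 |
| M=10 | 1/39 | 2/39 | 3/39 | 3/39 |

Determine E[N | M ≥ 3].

P(M ≥ 3) = 8/13.
Summing N·P(M=x,N=y) over the conditioning event gives 24/13.
E[N | M ≥ 3] = (24/13) / (8/13) = 3.

3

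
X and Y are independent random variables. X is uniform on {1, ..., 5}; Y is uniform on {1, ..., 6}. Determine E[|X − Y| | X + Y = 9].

5/3

Outcomes with X + Y = 9: (3,6), (4,5), (5,4), each with probability 1/30.
E[|X − Y| | X + Y = 9] = (3 + 1 + 1) / 3 = 5/3.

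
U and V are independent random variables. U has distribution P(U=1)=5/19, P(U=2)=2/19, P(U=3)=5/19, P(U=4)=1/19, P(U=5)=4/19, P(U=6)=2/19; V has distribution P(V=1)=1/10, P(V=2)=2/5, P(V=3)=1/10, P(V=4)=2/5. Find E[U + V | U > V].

650/93

P(U > V) = 93/190.
Summing (U+V)·P(x,y) over outcomes with U > V gives 65/19.
E[U + V | U > V] = (65/19) / (93/190) = 650/93.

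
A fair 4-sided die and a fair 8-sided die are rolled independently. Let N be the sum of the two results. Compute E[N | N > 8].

10

P(N > 8) = 5/16.
Σ over the event: 9·1/8 + 10·3/32 + 11·1/16 + 12·1/32 = 25/8.
E[N | N > 8] = (25/8) / (5/16) = 10.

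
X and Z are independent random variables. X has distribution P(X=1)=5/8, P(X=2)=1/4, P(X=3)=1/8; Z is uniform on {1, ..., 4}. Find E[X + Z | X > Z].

P(X > Z) = 1/8.
Summing (X+Z)·P(x,y) over outcomes with X > Z gives 15/32.
E[X + Z | X > Z] = (15/32) / (1/8) = 15/4.

15/4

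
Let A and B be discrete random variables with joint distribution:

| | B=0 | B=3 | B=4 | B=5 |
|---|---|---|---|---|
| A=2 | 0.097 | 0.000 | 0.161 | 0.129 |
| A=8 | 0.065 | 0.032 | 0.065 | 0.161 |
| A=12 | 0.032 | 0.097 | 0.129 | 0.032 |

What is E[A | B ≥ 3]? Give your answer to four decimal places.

7.1216

P(B ≥ 3) = 0.806.
Σ A·P over the event = 2·(0.161) + 2·(0.129) + 8·(0.032) + 8·(0.065) + 8·(0.161) + 12·(0.097) + 12·(0.129) + 12·(0.032) = 5.740.
E[A | B ≥ 3] = (5.740) / (0.806) = 7.1216.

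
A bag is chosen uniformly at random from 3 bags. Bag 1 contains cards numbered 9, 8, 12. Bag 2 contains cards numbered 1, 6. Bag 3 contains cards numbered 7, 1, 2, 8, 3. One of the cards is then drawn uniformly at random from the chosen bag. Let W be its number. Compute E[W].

521/90

E[W | bag 1] = (9+8+12)/3 = 29/3.
E[W | bag 2] = (1+6)/2 = 7/2.
E[W | bag 3] = (7+1+2+8+3)/5 = 21/5.
E[W] = (1/3)·(29/3) + (1/3)·(7/2) + (1/3)·(21/5) = 521/90.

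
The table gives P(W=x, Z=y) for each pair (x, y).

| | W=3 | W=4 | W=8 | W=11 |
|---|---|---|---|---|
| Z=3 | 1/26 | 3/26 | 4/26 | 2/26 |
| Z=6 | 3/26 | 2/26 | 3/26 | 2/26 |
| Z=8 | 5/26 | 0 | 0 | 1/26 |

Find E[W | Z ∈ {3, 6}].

33/5

P(Z ∈ {3, 6}) = 10/13.
Summing W·P(W=x,Z=y) over the conditioning event gives 66/13.
E[W | Z ∈ {3, 6}] = (66/13) / (10/13) = 33/5.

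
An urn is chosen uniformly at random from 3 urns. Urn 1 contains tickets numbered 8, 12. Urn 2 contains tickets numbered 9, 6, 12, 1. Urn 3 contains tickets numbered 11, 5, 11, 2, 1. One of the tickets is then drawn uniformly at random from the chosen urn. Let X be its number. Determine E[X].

23/3

E[X | urn 1] = (8+12)/2 = 10.
E[X | urn 2] = (9+6+12+1)/4 = 7.
E[X | urn 3] = (11+5+11+2+1)/5 = 6.
E[X] = (1/3)·(10) + (1/3)·(7) + (1/3)·(6) = 23/3.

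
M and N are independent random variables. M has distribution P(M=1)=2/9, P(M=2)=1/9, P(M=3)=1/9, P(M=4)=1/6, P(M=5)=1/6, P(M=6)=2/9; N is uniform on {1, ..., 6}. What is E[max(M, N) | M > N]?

232/47

P(M > N) = 47/108.
Summing max(M,N)·P(x,y) over outcomes with M > N gives 58/27.
E[max(M, N) | M > N] = (58/27) / (47/108) = 232/47.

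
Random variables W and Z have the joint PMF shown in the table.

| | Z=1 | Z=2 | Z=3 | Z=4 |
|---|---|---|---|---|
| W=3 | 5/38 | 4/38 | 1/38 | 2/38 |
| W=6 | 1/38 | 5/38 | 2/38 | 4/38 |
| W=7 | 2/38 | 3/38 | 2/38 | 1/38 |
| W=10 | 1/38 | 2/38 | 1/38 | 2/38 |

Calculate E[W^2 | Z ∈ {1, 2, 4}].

1253/32

P(Z ∈ {1, 2, 4}) = 16/19.
Summing W^2·P(W=x,Z=y) over the conditioning event gives 1253/38.
E[W^2 | Z ∈ {1, 2, 4}] = (1253/38) / (16/19) = 1253/32.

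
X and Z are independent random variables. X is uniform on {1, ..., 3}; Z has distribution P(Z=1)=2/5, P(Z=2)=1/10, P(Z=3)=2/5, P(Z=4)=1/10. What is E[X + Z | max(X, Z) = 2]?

P(max(X, Z) = 2) = 1/5.
Summing (X+Z)·P(x,y) over outcomes with max(X, Z) = 2 gives 19/30.
E[X + Z | max(X, Z) = 2] = (19/30) / (1/5) = 19/6.

19/6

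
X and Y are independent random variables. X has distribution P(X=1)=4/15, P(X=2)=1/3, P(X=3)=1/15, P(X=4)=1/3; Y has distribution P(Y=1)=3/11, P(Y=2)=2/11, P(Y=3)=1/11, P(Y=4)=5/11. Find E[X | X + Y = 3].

P(X + Y = 3) = 23/165.
Summing X·P(x,y) over outcomes with X + Y = 3 gives 38/165.
E[X | X + Y = 3] = (38/165) / (23/165) = 38/23.

38/23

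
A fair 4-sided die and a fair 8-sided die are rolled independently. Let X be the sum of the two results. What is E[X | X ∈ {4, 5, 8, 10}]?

47/7

P(X ∈ {4, 5, 8, 10}) = 7/16.
Σ over the event: 4·3/32 + 5·1/8 + 8·1/8 + 10·3/32 = 47/16.
E[X | X ∈ {4, 5, 8, 10}] = (47/16) / (7/16) = 47/7.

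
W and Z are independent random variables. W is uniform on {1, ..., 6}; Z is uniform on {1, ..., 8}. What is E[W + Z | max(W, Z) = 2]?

Outcomes with max(W, Z) = 2: (1,2), (2,1), (2,2), each with probability 1/48.
E[W + Z | max(W, Z) = 2] = (3 + 3 + 4) / 3 = 10/3.

10/3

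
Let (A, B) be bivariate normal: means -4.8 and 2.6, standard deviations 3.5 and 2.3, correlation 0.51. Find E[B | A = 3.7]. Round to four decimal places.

5.4487

E[B | A=x] = μ_B + ρ(σ_B/σ_A)(x − μ_A) for jointly normal variables.
E[B | A=3.7] = 2.6 + (0.51)·(2.3/3.5)·(3.7 − (-4.8)) = 2.6 + (0.33514)·(8.5) = 5.4487.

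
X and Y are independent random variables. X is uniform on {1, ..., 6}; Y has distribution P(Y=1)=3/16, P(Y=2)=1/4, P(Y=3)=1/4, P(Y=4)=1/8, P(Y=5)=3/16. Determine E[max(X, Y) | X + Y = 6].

P(X + Y = 6) = 1/6.
Summing max(X,Y)·P(x,y) over outcomes with X + Y = 6 gives 11/16.
E[max(X, Y) | X + Y = 6] = (11/16) / (1/6) = 33/8.

33/8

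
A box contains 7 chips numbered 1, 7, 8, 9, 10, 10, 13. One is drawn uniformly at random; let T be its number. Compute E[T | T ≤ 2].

P(T ≤ 2) = 1/7.
Σ over the event: 1·1/7 = 1/7.
E[T | T ≤ 2] = (1/7) / (1/7) = 1.

1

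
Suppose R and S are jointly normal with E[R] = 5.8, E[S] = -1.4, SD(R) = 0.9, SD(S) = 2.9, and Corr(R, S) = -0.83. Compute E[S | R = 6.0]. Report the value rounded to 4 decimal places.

-1.9349

E[S | R=x] = μ_S + ρ(σ_S/σ_R)(x − μ_R) for jointly normal variables.
E[S | R=6.0] = -1.4 + (-0.83)·(2.9/0.9)·(6.0 − (5.8)) = -1.4 + (-2.6744)·(0.2) = -1.9349.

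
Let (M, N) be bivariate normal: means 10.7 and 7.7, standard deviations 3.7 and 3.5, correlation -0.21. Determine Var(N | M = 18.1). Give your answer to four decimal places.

11.7098

The conditional variance in a bivariate normal is σ_N²(1 − ρ²), independent of x.
Var(N | M=18.1) = (3.5)²·(1 − (-0.21)²) = 12.25·0.9559 = 11.7098.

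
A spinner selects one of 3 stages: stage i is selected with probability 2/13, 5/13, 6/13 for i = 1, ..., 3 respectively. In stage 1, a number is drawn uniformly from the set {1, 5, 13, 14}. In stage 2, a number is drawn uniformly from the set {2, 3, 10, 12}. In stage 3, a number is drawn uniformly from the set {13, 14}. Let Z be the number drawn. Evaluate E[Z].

E[Z | stage 1] = (1+5+13+14)/4 = 33/4.
E[Z | stage 2] = (2+3+10+12)/4 = 27/4.
E[Z | stage 3] = (13+14)/2 = 27/2.
E[Z] = (2/13)·(33/4) + (5/13)·(27/4) + (6/13)·(27/2) = 525/52.

525/52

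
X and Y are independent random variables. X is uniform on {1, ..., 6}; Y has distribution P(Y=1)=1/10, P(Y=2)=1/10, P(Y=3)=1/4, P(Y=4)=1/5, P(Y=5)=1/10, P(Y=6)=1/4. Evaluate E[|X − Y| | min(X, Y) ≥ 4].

31/33

P(min(X, Y) ≥ 4) = 11/40.
Summing |X−Y|·P(x,y) over outcomes with min(X, Y) ≥ 4 gives 31/120.
E[|X − Y| | min(X, Y) ≥ 4] = (31/120) / (11/40) = 31/33.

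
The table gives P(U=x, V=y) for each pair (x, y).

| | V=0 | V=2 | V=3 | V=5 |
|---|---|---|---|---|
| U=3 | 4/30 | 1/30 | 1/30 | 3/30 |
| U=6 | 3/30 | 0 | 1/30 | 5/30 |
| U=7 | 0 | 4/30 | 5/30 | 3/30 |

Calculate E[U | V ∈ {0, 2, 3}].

P(V ∈ {0, 2, 3}) = 19/30.
Σ U·P over the event = 3·(4/30) + 3·(1/30) + 3·(1/30) + 6·(3/30) + 6·(1/30) + 7·(4/30) + 7·(5/30) = 7/2.
E[U | V ∈ {0, 2, 3}] = (7/2) / (19/30) = 105/19.

105/19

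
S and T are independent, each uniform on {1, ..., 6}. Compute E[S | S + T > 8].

5

Outcomes with S + T > 8: (3,6), (4,5), (4,6), (5,4), (5,5), (5,6), (6,3), (6,4), (6,5), (6,6), each with probability 1/36.
E[S | S + T > 8] = (3 + 4 + 4 + 5 + 5 + 5 + 6 + 6 + 6 + 6) / 10 = 5.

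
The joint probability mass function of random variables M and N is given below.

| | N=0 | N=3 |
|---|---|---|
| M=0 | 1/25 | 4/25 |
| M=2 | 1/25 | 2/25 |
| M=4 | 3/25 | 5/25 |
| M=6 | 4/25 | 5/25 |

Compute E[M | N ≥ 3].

P(N ≥ 3) = 16/25.
Σ M·P over the event = 0·(4/25) + 2·(2/25) + 4·(5/25) + 6·(5/25) = 54/25.
E[M | N ≥ 3] = (54/25) / (16/25) = 27/8.

27/8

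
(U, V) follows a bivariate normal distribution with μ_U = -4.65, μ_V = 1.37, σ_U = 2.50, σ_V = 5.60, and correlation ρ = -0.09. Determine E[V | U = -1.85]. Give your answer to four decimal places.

0.8055

E[V | U=x] = μ_V + ρ(σ_V/σ_U)(x − μ_U) for jointly normal variables.
E[V | U=-1.85] = 1.37 + (-0.09)·(5.60/2.50)·(-1.85 − (-4.65)) = 1.37 + (-0.2016)·(2.8) = 0.8055.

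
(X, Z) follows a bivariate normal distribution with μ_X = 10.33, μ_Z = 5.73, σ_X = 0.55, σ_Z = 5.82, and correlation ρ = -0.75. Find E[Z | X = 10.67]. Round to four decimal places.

3.0316

The regression of Z on X has slope ρ·σ_Z/σ_X and passes through (μ_X, μ_Z).
E[Z | X=10.67] = 5.73 + (-0.75)·(5.82/0.55)·(10.67 − (10.33)) = 5.73 + (-7.9364)·(0.34) = 3.0316.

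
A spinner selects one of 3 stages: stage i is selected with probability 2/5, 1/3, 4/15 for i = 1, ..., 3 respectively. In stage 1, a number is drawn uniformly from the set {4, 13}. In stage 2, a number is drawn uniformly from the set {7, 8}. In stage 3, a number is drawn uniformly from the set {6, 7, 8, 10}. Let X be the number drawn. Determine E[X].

E[X | stage 1] = (4+13)/2 = 17/2.
E[X | stage 2] = (7+8)/2 = 15/2.
E[X | stage 3] = (6+7+8+10)/4 = 31/4.
By the law of total expectation,
E[X] = (2/5)·(17/2) + (1/3)·(15/2) + (4/15)·(31/4) = 239/30.

239/30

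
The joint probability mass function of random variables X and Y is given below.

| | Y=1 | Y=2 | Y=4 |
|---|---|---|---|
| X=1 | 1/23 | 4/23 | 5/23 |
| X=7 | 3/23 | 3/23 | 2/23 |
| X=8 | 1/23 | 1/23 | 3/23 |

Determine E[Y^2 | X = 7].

47/8

P(X = 7) = 8/23.
Σ Y^2·P over the event = 1·(3/23) + 4·(3/23) + 16·(2/23) = 47/23.
E[Y^2 | X = 7] = (47/23) / (8/23) = 47/8.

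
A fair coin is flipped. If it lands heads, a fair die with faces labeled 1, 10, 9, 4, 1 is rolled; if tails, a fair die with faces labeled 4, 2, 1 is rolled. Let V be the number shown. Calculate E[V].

11/3

E[V | heads] = (1+10+9+4+1)/5 = 5.
E[V | tails] = (4+2+1)/3 = 7/3.
By the law of total expectation,
E[V] = (1/2)·(5) + (1/2)·(7/3) = 11/3.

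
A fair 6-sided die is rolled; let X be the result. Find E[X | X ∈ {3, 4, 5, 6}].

P(X ∈ {3, 4, 5, 6}) = 2/3.
Σ over the event: 3·1/6 + 4·1/6 + 5·1/6 + 6·1/6 = 3.
E[X | X ∈ {3, 4, 5, 6}] = (3) / (2/3) = 9/2.

9/2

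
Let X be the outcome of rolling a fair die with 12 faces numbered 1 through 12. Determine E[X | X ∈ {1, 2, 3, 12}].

9/2

P(X ∈ {1, 2, 3, 12}) = 1/3.
Σ over the event: 1·1/12 + 2·1/12 + 3·1/12 + 12·1/12 = 3/2.
E[X | X ∈ {1, 2, 3, 12}] = (3/2) / (1/3) = 9/2.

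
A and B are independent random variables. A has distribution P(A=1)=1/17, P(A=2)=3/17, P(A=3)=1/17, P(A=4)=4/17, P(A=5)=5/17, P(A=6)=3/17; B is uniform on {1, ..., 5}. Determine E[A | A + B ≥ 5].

P(A + B ≥ 5) = 15/17.
Summing A·P(x,y) over outcomes with A + B ≥ 5 gives 327/85.
E[A | A + B ≥ 5] = (327/85) / (15/17) = 109/25.

109/25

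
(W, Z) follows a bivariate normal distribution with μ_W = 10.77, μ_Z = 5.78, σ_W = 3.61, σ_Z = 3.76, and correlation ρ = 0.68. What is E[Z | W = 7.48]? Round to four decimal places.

The regression of Z on W has slope ρ·σ_Z/σ_W and passes through (μ_W, μ_Z).
E[Z | W=7.48] = 5.78 + (0.68)·(3.76/3.61)·(7.48 − (10.77)) = 5.78 + (0.708255)·(-3.29) = 3.4498.

3.4498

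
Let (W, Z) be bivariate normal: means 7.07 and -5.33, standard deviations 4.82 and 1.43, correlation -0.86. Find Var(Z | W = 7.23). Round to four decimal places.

Var(Z | W=x) = (1 − ρ²)·σ_Z².
Var(Z | W=7.23) = (1.43)²·(1 − (-0.86)²) = 2.0449·0.2604 = 0.5325.

0.5325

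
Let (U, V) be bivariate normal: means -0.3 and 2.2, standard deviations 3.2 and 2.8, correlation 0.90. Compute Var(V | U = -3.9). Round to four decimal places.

1.4896

Var(V | U=x) = (1 − ρ²)·σ_V².
Var(V | U=-3.9) = (2.8)²·(1 − (0.90)²) = 7.84·0.19 = 1.4896.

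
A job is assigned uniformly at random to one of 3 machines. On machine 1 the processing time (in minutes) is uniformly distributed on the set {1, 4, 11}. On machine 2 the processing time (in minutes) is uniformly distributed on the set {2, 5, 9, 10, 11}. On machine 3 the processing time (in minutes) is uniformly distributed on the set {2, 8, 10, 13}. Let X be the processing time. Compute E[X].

1259/180

E[X | machine 1] = (1+4+11)/3 = 16/3.
E[X | machine 2] = (2+5+9+10+11)/5 = 37/5.
E[X | machine 3] = (2+8+10+13)/4 = 33/4.
By the law of total expectation,
E[X] = (1/3)·(16/3) + (1/3)·(37/5) + (1/3)·(33/4) = 1259/180.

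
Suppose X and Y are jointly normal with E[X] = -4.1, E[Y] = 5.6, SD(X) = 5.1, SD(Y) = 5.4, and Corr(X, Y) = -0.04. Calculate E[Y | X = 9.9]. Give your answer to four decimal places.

For a bivariate normal, E[Y | X=x] = μ_Y + ρ·(σ_Y/σ_X)·(x − μ_X).
E[Y | X=9.9] = 5.6 + (-0.04)·(5.4/5.1)·(9.9 − (-4.1)) = 5.6 + (-0.042353)·(14) = 5.0071.

5.0071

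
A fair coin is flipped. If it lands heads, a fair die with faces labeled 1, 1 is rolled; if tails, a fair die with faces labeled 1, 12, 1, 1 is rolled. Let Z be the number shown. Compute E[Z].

E[Z | heads] = (1+1)/2 = 1.
E[Z | tails] = (1+12+1+1)/4 = 15/4.
E[Z] = (1/2)·(1) + (1/2)·(15/4) = 19/8.

19/8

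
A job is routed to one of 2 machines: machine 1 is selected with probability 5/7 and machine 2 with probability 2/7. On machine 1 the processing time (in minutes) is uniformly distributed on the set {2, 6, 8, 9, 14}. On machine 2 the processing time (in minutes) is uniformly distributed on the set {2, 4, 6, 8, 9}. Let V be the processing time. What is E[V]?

253/35

E[V | machine 1] = (2+6+8+9+14)/5 = 39/5.
E[V | machine 2] = (2+4+6+8+9)/5 = 29/5.
By the law of total expectation,
E[V] = (5/7)·(39/5) + (2/7)·(29/5) = 253/35.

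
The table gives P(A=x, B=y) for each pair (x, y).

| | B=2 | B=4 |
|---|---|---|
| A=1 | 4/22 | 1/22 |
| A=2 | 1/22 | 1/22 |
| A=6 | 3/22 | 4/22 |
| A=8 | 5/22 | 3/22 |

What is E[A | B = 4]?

P(B = 4) = 9/22.
Σ A·P over the event = 1·(1/22) + 2·(1/22) + 6·(4/22) + 8·(3/22) = 51/22.
E[A | B = 4] = (51/22) / (9/22) = 17/3.

17/3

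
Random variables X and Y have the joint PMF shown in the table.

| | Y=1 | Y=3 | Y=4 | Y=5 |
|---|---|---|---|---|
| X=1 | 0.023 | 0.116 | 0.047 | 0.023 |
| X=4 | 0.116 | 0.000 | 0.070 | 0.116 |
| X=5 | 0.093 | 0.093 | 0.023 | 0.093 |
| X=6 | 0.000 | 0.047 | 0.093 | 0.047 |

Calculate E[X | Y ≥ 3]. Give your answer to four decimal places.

4.0326

P(Y ≥ 3) = 0.768.
Summing X·P(X=x,Y=y) over the conditioning event gives 3.097.
E[X | Y ≥ 3] = (3.097) / (0.768) = 4.0326.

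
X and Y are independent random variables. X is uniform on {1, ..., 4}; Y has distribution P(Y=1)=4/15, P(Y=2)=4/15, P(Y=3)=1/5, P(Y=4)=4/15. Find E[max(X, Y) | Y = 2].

11/4

P(Y = 2) = 4/15.
Summing max(X,Y)·P(x,y) over outcomes with Y = 2 gives 11/15.
E[max(X, Y) | Y = 2] = (11/15) / (4/15) = 11/4.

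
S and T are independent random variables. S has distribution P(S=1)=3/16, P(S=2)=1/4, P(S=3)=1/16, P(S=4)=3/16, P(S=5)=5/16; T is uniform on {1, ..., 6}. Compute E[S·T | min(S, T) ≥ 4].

P(min(S, T) ≥ 4) = 1/4.
Summing ST·P(x,y) over outcomes with min(S, T) ≥ 4 gives 185/32.
E[S·T | min(S, T) ≥ 4] = (185/32) / (1/4) = 185/8.

185/8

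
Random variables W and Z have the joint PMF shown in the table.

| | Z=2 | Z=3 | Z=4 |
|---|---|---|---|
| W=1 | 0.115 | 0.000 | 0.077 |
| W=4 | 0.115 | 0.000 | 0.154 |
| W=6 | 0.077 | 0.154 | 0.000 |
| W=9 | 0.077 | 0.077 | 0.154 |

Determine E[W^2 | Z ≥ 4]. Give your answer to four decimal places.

P(Z ≥ 4) = 0.385.
Σ W^2·P over the event = 1·(0.077) + 16·(0.154) + 81·(0.154) = 15.015.
E[W^2 | Z ≥ 4] = (15.015) / (0.385) = 39.0000.

39.0000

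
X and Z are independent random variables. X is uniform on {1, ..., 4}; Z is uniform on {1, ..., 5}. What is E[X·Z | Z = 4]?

10

Outcomes with Z = 4: (1,4), (2,4), (3,4), (4,4), each with probability 1/20.
E[X·Z | Z = 4] = (4 + 8 + 12 + 16) / 4 = 10.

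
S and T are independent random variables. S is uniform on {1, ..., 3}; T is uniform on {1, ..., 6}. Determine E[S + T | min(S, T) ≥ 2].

13/2

P(min(S, T) ≥ 2) = 5/9.
Summing (S+T)·P(x,y) over outcomes with min(S, T) ≥ 2 gives 65/18.
E[S + T | min(S, T) ≥ 2] = (65/18) / (5/9) = 13/2.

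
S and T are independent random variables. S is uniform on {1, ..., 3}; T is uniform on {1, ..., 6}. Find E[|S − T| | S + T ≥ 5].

P(S + T ≥ 5) = 2/3.
Summing |S−T|·P(x,y) over outcomes with S + T ≥ 5 gives 29/18.
E[|S − T| | S + T ≥ 5] = (29/18) / (2/3) = 29/12.

29/12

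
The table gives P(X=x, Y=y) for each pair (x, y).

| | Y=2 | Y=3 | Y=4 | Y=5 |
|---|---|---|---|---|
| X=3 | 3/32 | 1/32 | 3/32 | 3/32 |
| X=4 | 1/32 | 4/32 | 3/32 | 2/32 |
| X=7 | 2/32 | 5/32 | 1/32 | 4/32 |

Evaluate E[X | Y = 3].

P(Y = 3) = 5/16.
Summing X·P(X=x,Y=y) over the conditioning event gives 27/16.
E[X | Y = 3] = (27/16) / (5/16) = 27/5.

27/5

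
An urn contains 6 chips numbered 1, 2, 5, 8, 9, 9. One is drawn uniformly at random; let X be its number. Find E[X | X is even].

5

P(X is even) = 1/3.
Σ over the event: 2·1/6 + 8·1/6 = 5/3.
E[X | X is even] = (5/3) / (1/3) = 5.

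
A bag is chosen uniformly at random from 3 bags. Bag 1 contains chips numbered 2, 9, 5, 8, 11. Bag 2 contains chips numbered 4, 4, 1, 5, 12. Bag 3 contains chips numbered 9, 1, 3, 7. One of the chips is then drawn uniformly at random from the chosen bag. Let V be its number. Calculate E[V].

E[V | bag 1] = (2+9+5+8+11)/5 = 7.
E[V | bag 2] = (4+4+1+5+12)/5 = 26/5.
E[V | bag 3] = (9+1+3+7)/4 = 5.
E[V] = (1/3)·(7) + (1/3)·(26/5) + (1/3)·(5) = 86/15.

86/15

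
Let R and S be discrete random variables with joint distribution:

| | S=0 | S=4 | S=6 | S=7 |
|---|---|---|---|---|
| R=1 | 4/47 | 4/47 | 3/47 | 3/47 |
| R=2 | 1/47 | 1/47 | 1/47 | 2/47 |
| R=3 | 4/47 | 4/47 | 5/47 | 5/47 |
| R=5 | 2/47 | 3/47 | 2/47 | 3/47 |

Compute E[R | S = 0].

P(S = 0) = 11/47.
Summing R·P(R=x,S=y) over the conditioning event gives 28/47.
E[R | S = 0] = (28/47) / (11/47) = 28/11.

28/11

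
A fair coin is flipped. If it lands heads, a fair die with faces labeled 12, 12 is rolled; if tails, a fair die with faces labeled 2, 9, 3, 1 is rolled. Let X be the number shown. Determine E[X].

E[X | heads] = (12+12)/2 = 12.
E[X | tails] = (2+9+3+1)/4 = 15/4.
E[X] = (1/2)·(12) + (1/2)·(15/4) = 63/8.

63/8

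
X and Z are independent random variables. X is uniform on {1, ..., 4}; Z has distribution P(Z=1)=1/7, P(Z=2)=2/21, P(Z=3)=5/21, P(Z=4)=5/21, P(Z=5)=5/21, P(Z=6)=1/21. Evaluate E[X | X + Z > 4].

181/66

P(X + Z > 4) = 11/14.
Summing X·P(x,y) over outcomes with X + Z > 4 gives 181/84.
E[X | X + Z > 4] = (181/84) / (11/14) = 181/66.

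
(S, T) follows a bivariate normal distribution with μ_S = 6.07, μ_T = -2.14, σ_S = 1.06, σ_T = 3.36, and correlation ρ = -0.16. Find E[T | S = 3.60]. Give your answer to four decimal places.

For a bivariate normal, E[T | S=x] = μ_T + ρ·(σ_T/σ_S)·(x − μ_S).
E[T | S=3.60] = -2.14 + (-0.16)·(3.36/1.06)·(3.60 − (6.07)) = -2.14 + (-0.50717)·(-2.47) = -0.8873.

-0.8873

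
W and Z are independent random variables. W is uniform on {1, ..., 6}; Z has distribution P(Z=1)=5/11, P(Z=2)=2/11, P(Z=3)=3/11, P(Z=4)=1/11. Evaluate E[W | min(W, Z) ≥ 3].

9/2

P(min(W, Z) ≥ 3) = 8/33.
Summing W·P(x,y) over outcomes with min(W, Z) ≥ 3 gives 12/11.
E[W | min(W, Z) ≥ 3] = (12/11) / (8/33) = 9/2.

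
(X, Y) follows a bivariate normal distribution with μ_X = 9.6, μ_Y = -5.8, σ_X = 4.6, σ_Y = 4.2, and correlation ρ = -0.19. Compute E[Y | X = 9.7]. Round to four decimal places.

For a bivariate normal, E[Y | X=x] = μ_Y + ρ·(σ_Y/σ_X)·(x − μ_X).
E[Y | X=9.7] = -5.8 + (-0.19)·(4.2/4.6)·(9.7 − (9.6)) = -5.8 + (-0.17348)·(0.1) = -5.8173.

-5.8173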